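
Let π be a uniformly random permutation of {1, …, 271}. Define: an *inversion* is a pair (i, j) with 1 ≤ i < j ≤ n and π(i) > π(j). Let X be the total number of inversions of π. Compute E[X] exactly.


Write X = Σ X_I over the C(271, 2) = 36585 pairs i < j, with X_I the indicator of one inversion.
There are 36585 indicators.
For each fixed pair i < j, the values π(i) and π(j) are two distinct elements of {1, …, 271} in uniformly random order; by symmetry P[π(i) > π(j)] = 1/2.
By linearity: E[X] = 36585 · (1/2) = C(271, 2) · (1/2) = 36585/2 = 36585/2 ≈ 18292.500.

E[X] = 36585/2 = 18292.500.


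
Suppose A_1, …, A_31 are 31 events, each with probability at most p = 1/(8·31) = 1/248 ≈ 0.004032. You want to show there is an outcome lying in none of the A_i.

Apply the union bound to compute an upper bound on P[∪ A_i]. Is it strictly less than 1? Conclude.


Union bound: P[∪_{i=1}^{31} A_i] ≤ Σ_i P[A_i] ≤ 31·p = 31·(1/248) = 1/8.
Numerically: 1/8 ≈ 0.125000.
Is 1/8 < 1? YES.
Since P[∪ A_i] ≤ 1/8 < 1, the complement has P[∩ A_i^c] ≥ 1 − 1/8 = 7/8 > 0, so some outcome avoids every A_i.

31·p = 1/8 ≈ 0.125000; existence CERTIFIED by the union bound.


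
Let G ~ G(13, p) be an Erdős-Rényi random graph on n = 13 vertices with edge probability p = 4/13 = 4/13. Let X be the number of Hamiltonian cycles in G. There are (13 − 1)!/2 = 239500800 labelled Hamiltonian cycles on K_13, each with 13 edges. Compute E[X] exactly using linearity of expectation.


K_13 has (13 − 1)!/2 = 239500800 labelled Hamiltonian cycles.
For each such Hamiltonian cycle H, let X_H = 1 if all 13 edges of H are present in G. Then P[X_H = 1] = p^{13} = (4/13)^{13} = 67108864/302875106592253.
Summing the indicators: E[X] = Σ_H E[X_H] = 239500800 · p^{13} = 239500800 · 67108864/302875106592253 = 16072626615091200/302875106592253.
Numerically: E[X] ≈ 53.067.

E[X] = 239500800 · (4/13)^{13} = 16072626615091200/302875106592253 ≈ 53.067.


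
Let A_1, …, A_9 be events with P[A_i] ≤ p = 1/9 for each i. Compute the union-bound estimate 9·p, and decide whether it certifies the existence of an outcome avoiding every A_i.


Union bound: P[∪_{i=1}^{9} A_i] ≤ Σ_i P[A_i] ≤ 9·p = 9·(1/9) = 1.
Numerically: 1 ≈ 1.00000.
Is 1 < 1? NO.
Since the bound 1 is ≥ 1, the union bound is uninformative here; it does NOT by itself certify existence.

9·p = 1 ≈ 1.00000; existence NOT certified by the union bound.


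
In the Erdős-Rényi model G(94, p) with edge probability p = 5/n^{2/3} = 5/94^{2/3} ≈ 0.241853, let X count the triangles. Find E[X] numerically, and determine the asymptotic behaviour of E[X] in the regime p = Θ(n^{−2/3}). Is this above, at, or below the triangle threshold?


Number of potential triangles: C(94, 3) = 134044.
Each occurs with probability p³ ≈ (0.241853)³ ≈ 1.41466727e-02.
By linearity: E[X] = C(94, 3)·p³ ≈ 134044 · 1.41466727e-02 ≈ 1896.276596.
Since α = 2/3 < 1, p = c/n^{2/3} ≫ 1/n is above the triangle threshold p ~ 1/n. Asymptotically E[X] ~ (c³/6)·n^{3(1−α)} = (5³/6)·n^{1} → ∞; triangles are abundant w.h.p.

E[X] ≈ 1896.276596; in regime p = Θ(1/n^{2/3}) E[X] diverges (above the triangle threshold p ~ 1/n).


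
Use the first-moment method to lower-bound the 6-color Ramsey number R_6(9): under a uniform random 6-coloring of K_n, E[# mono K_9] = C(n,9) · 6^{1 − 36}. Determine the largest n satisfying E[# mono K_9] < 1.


We need C(n, 9) · 6^{1 − 36} < 1, i.e. C(n, 9) < 6^{36 − 1} = 1719070799748422591028658176.
Check values of n near the boundary:
  n = 4402: C(4402, 9) = 1696419745356657449393393700; 1696419745356657449393393700 < 1719070799748422591028658176? YES
  n = 4403: C(4403, 9) = 1699894433046281918452233150; 1699894433046281918452233150 < 1719070799748422591028658176? YES
  n = 4404: C(4404, 9) = 1703375445537161676647015880; 1703375445537161676647015880 < 1719070799748422591028658176? YES
  n = 4405: C(4405, 9) = 1706862792900636302463627150; 1706862792900636302463627150 < 1719070799748422591028658176? YES
  n = 4406: C(4406, 9) = 1710356485221788389505285700; 1710356485221788389505285700 < 1719070799748422591028658176? YES
  n = 4407: C(4407, 9) = 1713856532599459170657070050; 1713856532599459170657070050 < 1719070799748422591028658176? YES
  n = 4408: C(4408, 9) = 1717362945146264156457459600; 1717362945146264156457459600 < 1719070799748422591028658176? YES
  n = 4409: C(4409, 9) = 1720875732988608787686577131; 1720875732988608787686577131 < 1719070799748422591028658176? NO
  n = 4410: C(4410, 9) = 1724394906266704102180823710; 1724394906266704102180823710 < 1719070799748422591028658176? NO
  n = 4411: C(4411, 9) = 1727920475134582415883601405; 1727920475134582415883601405 < 1719070799748422591028658176? NO
The largest n with C(n, 9) < 1719070799748422591028658176 is n = 4408 (where E[X] = 35778394690547169926197075/35813974994758803979763712 ≈ 0.9990065). Hence R_6(9) > 4408, i.e. R_6(9) ≥ 4409.

Largest n = 4408; hence R_6(9) > 4408.


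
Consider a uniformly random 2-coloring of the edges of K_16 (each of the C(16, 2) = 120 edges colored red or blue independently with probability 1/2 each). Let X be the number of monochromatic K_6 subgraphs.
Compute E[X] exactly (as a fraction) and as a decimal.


Let X = Σ_S X_S over the C(16, 6) = 8008 subsets S of size 6, where X_S = 1 if the K_6 on S is monochromatic.
For a fixed S, the K_6 on S has C(6, 2) = 15 edges. P[all 15 edges red] = (1/2)^15, and likewise for blue, so P[monochromatic] = 2·(1/2)^15 = 2^{1 − 15} = 1/16384.
Summing: E[X] = C(16, 6) · 2^{1 − 15} = 8008 · 1/16384 = 1001/2048.
Numerically: E[X] ≈ 0.48877.

E[X] = C(16,6)·2^(1−C(6,2)) = 1001/2048 ≈ 0.48877.


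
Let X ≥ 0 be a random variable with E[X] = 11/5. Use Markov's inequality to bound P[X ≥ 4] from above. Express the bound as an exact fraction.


μ = E[X] = 11/5, a = 4.
Markov: P[X ≥ 4] ≤ μ/a = (11/5)/4 = 11/20.
Numerically: ≈ 0.550.
(Since a = 4 > μ = 2.200, the bound 11/20 is < 1 and informative.)

P[X ≥ 4] ≤ 11/20 ≈ 0.550.


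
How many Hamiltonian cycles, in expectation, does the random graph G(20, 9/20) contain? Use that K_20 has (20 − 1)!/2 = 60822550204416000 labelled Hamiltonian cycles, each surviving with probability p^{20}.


K_20 has (20 − 1)!/2 = 60822550204416000 labelled Hamiltonian cycles.
For each such Hamiltonian cycle H, let X_H = 1 if all 20 edges of H are present in G. Then P[X_H = 1] = p^{20} = (9/20)^{20} = 12157665459056928801/104857600000000000000000000.
By linearity: E[X] = Σ_H E[X_H] = 60822550204416000 · p^{20} = 60822550204416000 · 12157665459056928801/104857600000000000000000000 = 180532279724605553545860280221/25600000000000000000.
Numerically: E[X] ≈ 7.052e+09.

E[X] = 60822550204416000 · (9/20)^{20} = 180532279724605553545860280221/25600000000000000000 ≈ 7.052e+09.


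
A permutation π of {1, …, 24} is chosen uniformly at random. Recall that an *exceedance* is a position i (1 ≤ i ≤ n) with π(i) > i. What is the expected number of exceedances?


Write X = Σ_{i=1}^{24} X_i, where X_i = 1_{π(i) > i}.
For each fixed i, π(i) is uniform over {1, …, 24} (marginal of a uniform permutation), so P[π(i) > i] = (n − i)/n. Summing: Σ_{i=1}^{24} (n − i)/n = (0 + 1 + … + 23)/24 = 24(24 − 1)/(2·24) = (24 − 1)/2.
Hence E[X] = Σ_{i=1}^{24} (24 − i)/24 = 23/2 ≈ 11.500.

E[X] = 23/2 = 11.500.


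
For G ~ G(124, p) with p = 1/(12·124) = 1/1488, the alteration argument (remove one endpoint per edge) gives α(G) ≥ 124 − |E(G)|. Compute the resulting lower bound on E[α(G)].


E[|E(G)|] = C(124, 2)·p = 7626 · (1/1488) = 41/8.
E[α(G)] ≥ n − E[|E(G)|] = 124 − 41/8 = 951/8.
Numerically: ≈ 118.87500.
(This is only a lower bound; the true E[α(G)] may be larger.)

E[α(G)] ≥ 951/8 ≈ 118.87500.


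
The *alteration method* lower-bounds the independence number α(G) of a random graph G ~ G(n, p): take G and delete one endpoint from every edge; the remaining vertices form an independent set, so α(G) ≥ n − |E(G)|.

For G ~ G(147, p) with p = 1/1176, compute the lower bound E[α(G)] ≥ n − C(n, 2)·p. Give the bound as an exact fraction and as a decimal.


E[|E(G)|] = C(147, 2)·p = 10731 · (1/1176) = 73/8.
E[α(G)] ≥ n − E[|E(G)|] = 147 − 73/8 = 1103/8.
Numerically: ≈ 137.87500.
(This is only a lower bound; the true E[α(G)] may be larger.)

E[α(G)] ≥ 1103/8 ≈ 137.87500.


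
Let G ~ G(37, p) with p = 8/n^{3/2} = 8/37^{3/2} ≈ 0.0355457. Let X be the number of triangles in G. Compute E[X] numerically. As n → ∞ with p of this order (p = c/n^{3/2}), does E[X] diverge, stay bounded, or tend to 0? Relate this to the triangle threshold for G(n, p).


Number of potential triangles: C(37, 3) = 7770.
Each occurs with probability p³ ≈ (0.0355457)³ ≈ 4.49119801e-05.
By linearity: E[X] = C(37, 3)·p³ ≈ 7770 · 4.49119801e-05 ≈ 0.348966.
Since α = 3/2 > 1, p = c/n^{3/2} = o(1/n) is below the triangle threshold p ~ 1/n. Asymptotically E[X] ~ (c³/6)·n^{3(1−α)} = (8³/6)·n^{-1.5} → 0, so by Markov's inequality G has no triangles w.h.p.

E[X] ≈ 0.348966; in regime p = Θ(1/n^{3/2}) E[X] tends to 0 (below the triangle threshold p ~ 1/n).


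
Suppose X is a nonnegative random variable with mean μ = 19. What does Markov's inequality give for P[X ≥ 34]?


μ = E[X] = 19, a = 34.
Markov: P[X ≥ 34] ≤ μ/a = (19)/34 = 19/34.
Numerically: ≈ 0.559.
(Since a = 34 > μ = 19.000, the bound 19/34 is < 1 and informative.)

P[X ≥ 34] ≤ 19/34 ≈ 0.559.


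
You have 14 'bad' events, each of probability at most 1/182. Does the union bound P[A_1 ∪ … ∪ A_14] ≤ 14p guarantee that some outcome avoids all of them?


Union bound: P[∪_{i=1}^{14} A_i] ≤ Σ_i P[A_i] ≤ 14·p = 14·(1/182) = 1/13.
Numerically: 1/13 ≈ 0.07692.
Is 1/13 < 1? YES.
Since P[∪ A_i] ≤ 1/13 < 1, the complement has P[∩ A_i^c] ≥ 1 − 1/13 = 12/13 > 0, so some outcome avoids every A_i.

14·p = 1/13 ≈ 0.07692; existence CERTIFIED by the union bound.


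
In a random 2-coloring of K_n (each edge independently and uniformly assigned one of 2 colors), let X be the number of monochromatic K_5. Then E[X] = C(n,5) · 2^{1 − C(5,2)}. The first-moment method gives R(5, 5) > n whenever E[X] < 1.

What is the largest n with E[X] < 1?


We need C(n, 5) · 2^{1 − 10} < 1, i.e. C(n, 5) < 2^{10 − 1} = 512.
Check values of n near the boundary:
  n = 10: C(10, 5) = 252; 252 < 512? YES
  n = 11: C(11, 5) = 462; 462 < 512? YES
  n = 12: C(12, 5) = 792; 792 < 512? NO
  n = 13: C(13, 5) = 1287; 1287 < 512? NO
  n = 14: C(14, 5) = 2002; 2002 < 512? NO
The largest n with C(n, 5) < 512 is n = 11 (where E[X] = 231/256 ≈ 0.902). Hence R(5, 5) > 11, i.e. R(5, 5) ≥ 12.

Largest n = 11; hence R(5, 5) > 11.


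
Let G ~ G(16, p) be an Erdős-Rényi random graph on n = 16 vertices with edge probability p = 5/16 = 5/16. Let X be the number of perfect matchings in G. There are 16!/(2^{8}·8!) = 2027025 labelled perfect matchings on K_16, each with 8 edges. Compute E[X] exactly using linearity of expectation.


K_16 has 16!/(2^{8}·8!) = 2027025 labelled perfect matchings.
For each such perfect matching H, let X_H = 1 if all 8 edges of H are present in G. Then P[X_H = 1] = p^{8} = (5/16)^{8} = 390625/4294967296.
By linearity of expectation: E[X] = Σ_H E[X_H] = 2027025 · p^{8} = 2027025 · 390625/4294967296 = 791806640625/4294967296.
Numerically: E[X] ≈ 184.36.

E[X] = 2027025 · (5/16)^{8} = 791806640625/4294967296 ≈ 184.36.


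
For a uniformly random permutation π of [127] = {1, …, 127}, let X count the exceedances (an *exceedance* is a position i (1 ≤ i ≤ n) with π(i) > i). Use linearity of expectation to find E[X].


Write X = Σ_{i=1}^{127} X_i, where X_i = 1_{π(i) > i}.
For each fixed i, π(i) is uniform over {1, …, 127} (marginal of a uniform permutation), so P[π(i) > i] = (n − i)/n. Summing: Σ_{i=1}^{127} (n − i)/n = (0 + 1 + … + 126)/127 = 127(127 − 1)/(2·127) = (127 − 1)/2.
Hence E[X] = Σ_{i=1}^{127} (127 − i)/127 = 63 ≈ 63.000000.

E[X] = 63 = 63.000000.


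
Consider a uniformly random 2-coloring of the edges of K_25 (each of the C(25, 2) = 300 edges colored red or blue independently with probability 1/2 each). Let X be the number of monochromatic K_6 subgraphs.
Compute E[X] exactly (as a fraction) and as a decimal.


Let X = Σ_S X_S over the C(25, 6) = 177100 subsets S of size 6, where X_S = 1 if the K_6 on S is monochromatic.
For a fixed S, the K_6 on S has C(6, 2) = 15 edges. P[all 15 edges red] = (1/2)^15, and likewise for blue, so P[monochromatic] = 2·(1/2)^15 = 2^{1 − 15} = 1/16384.
By linearity of expectation: E[X] = C(25, 6) · 2^{1 − 15} = 177100 · 1/16384 = 44275/4096.
Numerically: E[X] ≈ 10.8093.

E[X] = C(25,6)·2^(1−C(6,2)) = 44275/4096 ≈ 10.8093.


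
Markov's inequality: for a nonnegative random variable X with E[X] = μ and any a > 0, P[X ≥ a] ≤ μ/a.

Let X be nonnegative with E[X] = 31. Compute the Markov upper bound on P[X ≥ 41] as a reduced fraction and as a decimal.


μ = E[X] = 31, a = 41.
Markov: P[X ≥ 41] ≤ μ/a = (31)/41 = 31/41.
Numerically: ≈ 0.756.
(Since a = 41 > μ = 31.000, the bound 31/41 is < 1 and informative.)

P[X ≥ 41] ≤ 31/41 ≈ 0.756.


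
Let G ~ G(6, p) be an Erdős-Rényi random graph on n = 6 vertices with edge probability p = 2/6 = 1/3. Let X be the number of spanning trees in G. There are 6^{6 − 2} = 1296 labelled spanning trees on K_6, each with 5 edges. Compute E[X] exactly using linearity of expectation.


K_6 has 6^{6 − 2} = 1296 labelled spanning trees.
For each such spanning tree H, let X_H = 1 if all 5 edges of H are present in G. Then P[X_H = 1] = p^{5} = (1/3)^{5} = 1/243.
Summing the indicators: E[X] = Σ_H E[X_H] = 1296 · p^{5} = 1296 · 1/243 = 16/3.
Numerically: E[X] ≈ 5.333.

E[X] = 1296 · (1/3)^{5} = 16/3 ≈ 5.333.


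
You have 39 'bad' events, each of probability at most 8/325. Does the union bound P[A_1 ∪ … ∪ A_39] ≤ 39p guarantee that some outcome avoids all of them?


Union bound: P[∪_{i=1}^{39} A_i] ≤ Σ_i P[A_i] ≤ 39·p = 39·(8/325) = 24/25.
Numerically: 24/25 ≈ 0.960000.
Is 24/25 < 1? YES.
Since P[∪ A_i] ≤ 24/25 < 1, the complement has P[∩ A_i^c] ≥ 1 − 24/25 = 1/25 > 0, so some outcome avoids every A_i.

39·p = 24/25 ≈ 0.960000; existence CERTIFIED by the union bound.


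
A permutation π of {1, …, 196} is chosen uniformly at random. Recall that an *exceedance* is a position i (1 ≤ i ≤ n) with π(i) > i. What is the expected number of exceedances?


Write X = Σ_{i=1}^{196} X_i, where X_i = 1_{π(i) > i}.
For each fixed i, π(i) is uniform over {1, …, 196} (marginal of a uniform permutation), so P[π(i) > i] = (n − i)/n. Summing: Σ_{i=1}^{196} (n − i)/n = (0 + 1 + … + 195)/196 = 196(196 − 1)/(2·196) = (196 − 1)/2.
Hence E[X] = Σ_{i=1}^{196} (196 − i)/196 = 195/2 ≈ 97.5000.

E[X] = 195/2 = 97.5000.


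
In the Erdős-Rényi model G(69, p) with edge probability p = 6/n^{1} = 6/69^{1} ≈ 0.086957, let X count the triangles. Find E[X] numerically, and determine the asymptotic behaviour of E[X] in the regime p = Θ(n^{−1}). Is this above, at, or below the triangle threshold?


Number of potential triangles: C(69, 3) = 52394.
Each occurs with probability p³ ≈ (0.086957)³ ≈ 6.5751623e-04.
By linearity: E[X] = C(69, 3)·p³ ≈ 52394 · 6.5751623e-04 ≈ 34.44991.
Here α = 1, so p = 6/n is exactly at the triangle threshold p ~ 1/n. Asymptotically E[X] → c³/6 = 6³/6 = 36 ≈ 36.00000, a bounded constant. In this regime the triangle count is asymptotically Poisson(c³/6).

E[X] ≈ 34.44991; in regime p = Θ(1/n^{1}) E[X] stays bounded (at the triangle threshold p ~ 1/n).


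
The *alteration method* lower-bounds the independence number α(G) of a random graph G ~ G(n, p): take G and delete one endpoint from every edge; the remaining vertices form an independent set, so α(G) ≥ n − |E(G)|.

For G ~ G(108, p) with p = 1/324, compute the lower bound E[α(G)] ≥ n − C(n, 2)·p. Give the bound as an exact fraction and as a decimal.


E[|E(G)|] = C(108, 2)·p = 5778 · (1/324) = 107/6.
E[α(G)] ≥ n − E[|E(G)|] = 108 − 107/6 = 541/6.
Numerically: ≈ 90.166667.
(This is only a lower bound; the true E[α(G)] may be larger.)

E[α(G)] ≥ 541/6 ≈ 90.166667.


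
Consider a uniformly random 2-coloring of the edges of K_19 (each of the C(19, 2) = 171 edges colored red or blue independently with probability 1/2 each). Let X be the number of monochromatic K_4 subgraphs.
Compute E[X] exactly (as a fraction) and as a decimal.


Let X = Σ_S X_S over the C(19, 4) = 3876 subsets S of size 4, where X_S = 1 if the K_4 on S is monochromatic.
For a fixed S, the K_4 on S has C(4, 2) = 6 edges. P[all 6 edges red] = (1/2)^6, and likewise for blue, so P[monochromatic] = 2·(1/2)^6 = 2^{1 − 6} = 1/32.
Summing: E[X] = C(19, 4) · 2^{1 − 6} = 3876 · 1/32 = 969/8.
Numerically: E[X] ≈ 121.125.

E[X] = C(19,4)·2^(1−C(4,2)) = 969/8 ≈ 121.125.


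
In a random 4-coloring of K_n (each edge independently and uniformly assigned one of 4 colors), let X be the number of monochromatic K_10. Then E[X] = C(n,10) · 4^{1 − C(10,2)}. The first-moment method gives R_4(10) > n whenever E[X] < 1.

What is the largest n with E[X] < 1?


We need C(n, 10) · 4^{1 − 45} < 1, i.e. C(n, 10) < 4^{45 − 1} = 309485009821345068724781056.
Check values of n near the boundary:
  n = 2021: C(2021, 10) = 306347841644770462864800616; 306347841644770462864800616 < 309485009821345068724781056? YES
  n = 2022: C(2022, 10) = 307870445231474093395937796; 307870445231474093395937796 < 309485009821345068724781056? YES
  n = 2023: C(2023, 10) = 309399856285778485315440716; 309399856285778485315440716 < 309485009821345068724781056? YES
  n = 2024: C(2024, 10) = 310936101848269937576192656; 310936101848269937576192656 < 309485009821345068724781056? NO
The largest n with C(n, 10) < 309485009821345068724781056 is n = 2023 (where E[X] = 77349964071444621328860179/77371252455336267181195264 ≈ 0.9997249). Hence R_4(10) > 2023, i.e. R_4(10) ≥ 2024.

Largest n = 2023; hence R_4(10) > 2023.


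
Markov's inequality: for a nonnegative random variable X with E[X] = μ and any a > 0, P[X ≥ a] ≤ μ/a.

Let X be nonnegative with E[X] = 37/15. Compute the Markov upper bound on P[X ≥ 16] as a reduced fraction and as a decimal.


μ = E[X] = 37/15, a = 16.
Markov: P[X ≥ 16] ≤ μ/a = (37/15)/16 = 37/240.
Numerically: ≈ 0.15417.
(Since a = 16 > μ = 2.46667, the bound 37/240 is < 1 and informative.)

P[X ≥ 16] ≤ 37/240 ≈ 0.15417.


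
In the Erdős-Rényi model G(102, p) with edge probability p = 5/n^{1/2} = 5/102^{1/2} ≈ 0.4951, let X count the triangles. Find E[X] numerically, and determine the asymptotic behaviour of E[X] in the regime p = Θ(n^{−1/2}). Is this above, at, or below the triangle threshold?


Number of potential triangles: C(102, 3) = 171700.
Each occurs with probability p³ ≈ (0.4951)³ ≈ 1.213416e-01.
By linearity: E[X] = C(102, 3)·p³ ≈ 171700 · 1.213416e-01 ≈ 20834.3546.
Since α = 1/2 < 1, p = c/n^{1/2} ≫ 1/n is above the triangle threshold p ~ 1/n. Asymptotically E[X] ~ (c³/6)·n^{3(1−α)} = (5³/6)·n^{1.5} → ∞; triangles are abundant w.h.p.

E[X] ≈ 20834.3546; in regime p = Θ(1/n^{1/2}) E[X] diverges (above the triangle threshold p ~ 1/n).


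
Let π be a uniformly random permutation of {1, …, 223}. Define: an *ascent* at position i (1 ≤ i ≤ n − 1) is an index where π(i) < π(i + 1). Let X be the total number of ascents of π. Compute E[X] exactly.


Write X = Σ X_I over i = 1, …, 222, with X_I the indicator of one ascent.
There are 222 indicators.
For each fixed i, the pair (π(i), π(i+1)) is a uniformly random ordered pair of distinct values from {1, …, 223}; by symmetry P[π(i) < π(i+1)] = 1/2.
By linearity: E[X] = 222 · (1/2) = (223 − 1) · (1/2) = 111 ≈ 111.000.

E[X] = 111 = 111.000.


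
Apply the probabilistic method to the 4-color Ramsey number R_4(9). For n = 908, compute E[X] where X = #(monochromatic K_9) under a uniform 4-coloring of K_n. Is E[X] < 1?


E[X] = C(908, 9) · 4^{1 − 36} = 1111058428637338083100 · 4^{−35} = 1111058428637338083100/1180591620717411303424.
As a reduced fraction: E[X] = 277764607159334520775/295147905179352825856 ≈ 0.9411.
Is E[X] < 1? YES.
Since E[X] < 1, there exists a 4-coloring of K_{908} with no monochromatic K_9; hence R_4(9) > 908.

E[X] = 277764607159334520775/295147905179352825856 ≈ 0.9411; E[X] < 1, so R_4(9) > 908.


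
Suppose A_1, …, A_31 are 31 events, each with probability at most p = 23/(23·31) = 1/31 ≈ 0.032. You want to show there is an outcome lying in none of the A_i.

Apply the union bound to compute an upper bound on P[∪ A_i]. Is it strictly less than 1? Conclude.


Union bound: P[∪_{i=1}^{31} A_i] ≤ Σ_i P[A_i] ≤ 31·p = 31·(1/31) = 1.
Numerically: 1 ≈ 1.000.
Is 1 < 1? NO.
Since the bound 1 is ≥ 1, the union bound is uninformative here; it does NOT by itself certify existence.

31·p = 1 ≈ 1.000; existence NOT certified by the union bound.


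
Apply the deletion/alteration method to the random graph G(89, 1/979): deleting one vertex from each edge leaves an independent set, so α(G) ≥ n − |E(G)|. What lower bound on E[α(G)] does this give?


E[|E(G)|] = C(89, 2)·p = 3916 · (1/979) = 4.
E[α(G)] ≥ n − E[|E(G)|] = 89 − 4 = 85.
Numerically: ≈ 85.000.
(This is only a lower bound; the true E[α(G)] may be larger.)

E[α(G)] ≥ 85 ≈ 85.000.


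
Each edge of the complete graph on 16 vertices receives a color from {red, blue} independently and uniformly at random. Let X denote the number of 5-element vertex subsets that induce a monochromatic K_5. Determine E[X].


Let X = Σ_S X_S over the C(16, 5) = 4368 subsets S of size 5, where X_S = 1 if the K_5 on S is monochromatic.
For a fixed S, the K_5 on S has C(5, 2) = 10 edges. P[all 10 edges red] = (1/2)^10, and likewise for blue, so P[monochromatic] = 2·(1/2)^10 = 2^{1 − 10} = 1/512.
By linearity: E[X] = C(16, 5) · 2^{1 − 10} = 4368 · 1/512 = 273/32.
Numerically: E[X] ≈ 8.531.

E[X] = C(16,5)·2^(1−C(5,2)) = 273/32 ≈ 8.531.


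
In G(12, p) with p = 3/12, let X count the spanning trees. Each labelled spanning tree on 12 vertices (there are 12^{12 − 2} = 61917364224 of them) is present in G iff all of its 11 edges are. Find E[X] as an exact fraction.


K_12 has 12^{12 − 2} = 61917364224 labelled spanning trees.
For each such spanning tree H, let X_H = 1 if all 11 edges of H are present in G. Then P[X_H = 1] = p^{11} = (1/4)^{11} = 1/4194304.
By linearity of expectation: E[X] = Σ_H E[X_H] = 61917364224 · p^{11} = 61917364224 · 1/4194304 = 59049/4.
Numerically: E[X] ≈ 1.476e+04.

E[X] = 61917364224 · (1/4)^{11} = 59049/4 ≈ 1.476e+04.


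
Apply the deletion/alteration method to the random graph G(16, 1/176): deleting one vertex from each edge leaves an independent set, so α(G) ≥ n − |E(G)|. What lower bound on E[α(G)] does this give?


E[|E(G)|] = C(16, 2)·p = 120 · (1/176) = 15/22.
E[α(G)] ≥ n − E[|E(G)|] = 16 − 15/22 = 337/22.
Numerically: ≈ 15.3182.
(This is only a lower bound; the true E[α(G)] may be larger.)

E[α(G)] ≥ 337/22 ≈ 15.3182.


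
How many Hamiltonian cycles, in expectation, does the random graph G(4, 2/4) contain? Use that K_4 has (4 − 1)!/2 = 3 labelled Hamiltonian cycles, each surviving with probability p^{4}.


K_4 has (4 − 1)!/2 = 3 labelled Hamiltonian cycles.
For each such Hamiltonian cycle H, let X_H = 1 if all 4 edges of H are present in G. Then P[X_H = 1] = p^{4} = (1/2)^{4} = 1/16.
By linearity of expectation: E[X] = Σ_H E[X_H] = 3 · p^{4} = 3 · 1/16 = 3/16.
Numerically: E[X] ≈ 0.1875.

E[X] = 3 · (1/2)^{4} = 3/16 ≈ 0.1875.


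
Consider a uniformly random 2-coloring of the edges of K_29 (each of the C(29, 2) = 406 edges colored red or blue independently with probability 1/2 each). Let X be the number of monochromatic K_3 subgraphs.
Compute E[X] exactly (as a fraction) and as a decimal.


Let X = Σ_S X_S over the C(29, 3) = 3654 subsets S of size 3, where X_S = 1 if the K_3 on S is monochromatic.
For a fixed S, the K_3 on S has C(3, 2) = 3 edges. P[all 3 edges red] = (1/2)^3, and likewise for blue, so P[monochromatic] = 2·(1/2)^3 = 2^{1 − 3} = 1/4.
Summing: E[X] = C(29, 3) · 2^{1 − 3} = 3654 · 1/4 = 1827/2.
Numerically: E[X] ≈ 913.500.

E[X] = C(29,3)·2^(1−C(3,2)) = 1827/2 ≈ 913.500.


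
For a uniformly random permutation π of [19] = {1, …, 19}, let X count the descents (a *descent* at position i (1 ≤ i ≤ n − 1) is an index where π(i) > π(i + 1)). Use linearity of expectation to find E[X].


Write X = Σ X_I over i = 1, …, 18, with X_I the indicator of one descent.
There are 18 indicators.
For each fixed i, the pair (π(i), π(i+1)) is a uniformly random ordered pair of distinct values from {1, …, 19}; by symmetry P[π(i) > π(i+1)] = 1/2.
By linearity: E[X] = 18 · (1/2) = (19 − 1) · (1/2) = 9 ≈ 9.0000.

E[X] = 9 = 9.0000.


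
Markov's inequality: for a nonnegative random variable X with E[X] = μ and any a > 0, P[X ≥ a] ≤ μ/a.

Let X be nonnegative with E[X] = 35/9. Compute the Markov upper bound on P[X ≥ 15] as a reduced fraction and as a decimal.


μ = E[X] = 35/9, a = 15.
Markov: P[X ≥ 15] ≤ μ/a = (35/9)/15 = 7/27.
Numerically: ≈ 0.25926.
(Since a = 15 > μ = 3.88889, the bound 7/27 is < 1 and informative.)

P[X ≥ 15] ≤ 7/27 ≈ 0.25926.


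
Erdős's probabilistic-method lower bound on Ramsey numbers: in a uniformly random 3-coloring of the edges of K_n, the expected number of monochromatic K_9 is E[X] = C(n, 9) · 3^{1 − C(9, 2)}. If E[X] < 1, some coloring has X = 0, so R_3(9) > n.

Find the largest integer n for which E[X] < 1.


We need C(n, 9) · 3^{1 − 36} < 1, i.e. C(n, 9) < 3^{36 − 1} = 50031545098999707.
Check values of n near the boundary:
  n = 296: C(296, 9) = 42513789098994080; 42513789098994080 < 50031545098999707? YES
  n = 297: C(297, 9) = 43842345008337645; 43842345008337645 < 50031545098999707? YES
  n = 298: C(298, 9) = 45207677551849890; 45207677551849890 < 50031545098999707? YES
  n = 299: C(299, 9) = 46610674441390059; 46610674441390059 < 50031545098999707? YES
  n = 300: C(300, 9) = 48052241692154700; 48052241692154700 < 50031545098999707? YES
  n = 301: C(301, 9) = 49533303936090975; 49533303936090975 < 50031545098999707? YES
  n = 302: C(302, 9) = 51054804739588650; 51054804739588650 < 50031545098999707? NO
  n = 303: C(303, 9) = 52617706925494425; 52617706925494425 < 50031545098999707? NO
  n = 304: C(304, 9) = 54222992899492560; 54222992899492560 < 50031545098999707? NO
The largest n with C(n, 9) < 50031545098999707 is n = 301 (where E[X] = 16511101312030325/16677181699666569 ≈ 0.9900415). Hence R_3(9) > 301, i.e. R_3(9) ≥ 302.

Largest n = 301; hence R_3(9) > 301.


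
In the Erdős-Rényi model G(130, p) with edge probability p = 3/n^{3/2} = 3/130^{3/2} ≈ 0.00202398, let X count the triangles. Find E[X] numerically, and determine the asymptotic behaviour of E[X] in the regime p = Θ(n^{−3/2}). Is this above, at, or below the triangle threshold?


Number of potential triangles: C(130, 3) = 357760.
Each occurs with probability p³ ≈ (0.00202398)³ ≈ 8.29122458e-09.
By linearity: E[X] = C(130, 3)·p³ ≈ 357760 · 8.29122458e-09 ≈ 0.002966.
Since α = 3/2 > 1, p = c/n^{3/2} = o(1/n) is below the triangle threshold p ~ 1/n. Asymptotically E[X] ~ (c³/6)·n^{3(1−α)} = (3³/6)·n^{-1.5} → 0, so by Markov's inequality G has no triangles w.h.p.

E[X] ≈ 0.002966; in regime p = Θ(1/n^{3/2}) E[X] tends to 0 (below the triangle threshold p ~ 1/n).


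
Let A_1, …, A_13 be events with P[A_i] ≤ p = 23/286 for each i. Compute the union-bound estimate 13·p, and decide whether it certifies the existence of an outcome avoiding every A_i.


Union bound: P[∪_{i=1}^{13} A_i] ≤ Σ_i P[A_i] ≤ 13·p = 13·(23/286) = 23/22.
Numerically: 23/22 ≈ 1.045.
Is 23/22 < 1? NO.
Since the bound 23/22 is ≥ 1, the union bound is uninformative here; it does NOT by itself certify existence.

13·p = 23/22 ≈ 1.045; existence NOT certified by the union bound.


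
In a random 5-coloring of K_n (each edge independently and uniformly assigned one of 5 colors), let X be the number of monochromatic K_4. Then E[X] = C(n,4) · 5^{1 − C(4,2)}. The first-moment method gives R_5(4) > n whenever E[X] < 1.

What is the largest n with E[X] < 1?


We need C(n, 4) · 5^{1 − 6} < 1, i.e. C(n, 4) < 5^{6 − 1} = 3125.
Check values of n near the boundary:
  n = 15: C(15, 4) = 1365; 1365 < 3125? YES
  n = 16: C(16, 4) = 1820; 1820 < 3125? YES
  n = 17: C(17, 4) = 2380; 2380 < 3125? YES
  n = 18: C(18, 4) = 3060; 3060 < 3125? YES
  n = 19: C(19, 4) = 3876; 3876 < 3125? NO
  n = 20: C(20, 4) = 4845; 4845 < 3125? NO
The largest n with C(n, 4) < 3125 is n = 18 (where E[X] = 612/625 ≈ 0.9792000). Hence R_5(4) > 18, i.e. R_5(4) ≥ 19.

Largest n = 18; hence R_5(4) > 18.


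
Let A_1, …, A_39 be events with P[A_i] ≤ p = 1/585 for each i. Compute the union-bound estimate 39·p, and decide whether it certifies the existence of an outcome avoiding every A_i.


Union bound: P[∪_{i=1}^{39} A_i] ≤ Σ_i P[A_i] ≤ 39·p = 39·(1/585) = 1/15.
Numerically: 1/15 ≈ 0.066667.
Is 1/15 < 1? YES.
Since P[∪ A_i] ≤ 1/15 < 1, the complement has P[∩ A_i^c] ≥ 1 − 1/15 = 14/15 > 0, so some outcome avoids every A_i.

39·p = 1/15 ≈ 0.066667; existence CERTIFIED by the union bound.


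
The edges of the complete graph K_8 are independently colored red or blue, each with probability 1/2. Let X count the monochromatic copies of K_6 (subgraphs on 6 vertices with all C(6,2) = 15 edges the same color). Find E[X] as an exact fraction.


Let X = Σ_S X_S over the C(8, 6) = 28 subsets S of size 6, where X_S = 1 if the K_6 on S is monochromatic.
For a fixed S, the K_6 on S has C(6, 2) = 15 edges. P[all 15 edges red] = (1/2)^15, and likewise for blue, so P[monochromatic] = 2·(1/2)^15 = 2^{1 − 15} = 1/16384.
By linearity of expectation: E[X] = C(8, 6) · 2^{1 − 15} = 28 · 1/16384 = 7/4096.
Numerically: E[X] ≈ 0.001709.

E[X] = C(8,6)·2^(1−C(6,2)) = 7/4096 ≈ 0.001709.


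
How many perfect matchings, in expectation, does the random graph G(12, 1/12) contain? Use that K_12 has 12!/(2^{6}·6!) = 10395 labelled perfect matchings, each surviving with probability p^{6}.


K_12 has 12!/(2^{6}·6!) = 10395 labelled perfect matchings.
For each such perfect matching H, let X_H = 1 if all 6 edges of H are present in G. Then P[X_H = 1] = p^{6} = (1/12)^{6} = 1/2985984.
By linearity: E[X] = Σ_H E[X_H] = 10395 · p^{6} = 10395 · 1/2985984 = 385/110592.
Numerically: E[X] ≈ 0.003481.

E[X] = 10395 · (1/12)^{6} = 385/110592 ≈ 0.003481.


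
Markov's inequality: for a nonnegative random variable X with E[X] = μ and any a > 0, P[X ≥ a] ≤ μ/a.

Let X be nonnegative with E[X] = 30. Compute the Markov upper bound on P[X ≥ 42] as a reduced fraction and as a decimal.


μ = E[X] = 30, a = 42.
Markov: P[X ≥ 42] ≤ μ/a = (30)/42 = 5/7.
Numerically: ≈ 0.71429.
(Since a = 42 > μ = 30.00000, the bound 5/7 is < 1 and informative.)

P[X ≥ 42] ≤ 5/7 ≈ 0.71429.


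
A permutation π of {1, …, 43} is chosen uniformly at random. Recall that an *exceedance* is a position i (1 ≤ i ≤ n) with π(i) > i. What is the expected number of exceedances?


Write X = Σ_{i=1}^{43} X_i, where X_i = 1_{π(i) > i}.
For each fixed i, π(i) is uniform over {1, …, 43} (marginal of a uniform permutation), so P[π(i) > i] = (n − i)/n. Summing: Σ_{i=1}^{43} (n − i)/n = (0 + 1 + … + 42)/43 = 43(43 − 1)/(2·43) = (43 − 1)/2.
Hence E[X] = Σ_{i=1}^{43} (43 − i)/43 = 21 ≈ 21.000.

E[X] = 21 = 21.000.


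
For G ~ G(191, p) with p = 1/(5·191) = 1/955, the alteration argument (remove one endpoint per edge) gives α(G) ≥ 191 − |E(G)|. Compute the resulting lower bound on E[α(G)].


E[|E(G)|] = C(191, 2)·p = 18145 · (1/955) = 19.
E[α(G)] ≥ n − E[|E(G)|] = 191 − 19 = 172.
Numerically: ≈ 172.00000.
(This is only a lower bound; the true E[α(G)] may be larger.)

E[α(G)] ≥ 172 ≈ 172.00000.


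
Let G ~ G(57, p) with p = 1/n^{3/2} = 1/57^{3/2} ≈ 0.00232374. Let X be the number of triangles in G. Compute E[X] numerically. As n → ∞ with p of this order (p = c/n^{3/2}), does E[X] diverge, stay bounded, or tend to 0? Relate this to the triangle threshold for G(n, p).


Number of potential triangles: C(57, 3) = 29260.
Each occurs with probability p³ ≈ (0.00232374)³ ≈ 1.25476718e-08.
By linearity: E[X] = C(57, 3)·p³ ≈ 29260 · 1.25476718e-08 ≈ 0.000367.
Since α = 3/2 > 1, p = c/n^{3/2} = o(1/n) is below the triangle threshold p ~ 1/n. Asymptotically E[X] ~ (c³/6)·n^{3(1−α)} = (1³/6)·n^{-1.5} → 0, so by Markov's inequality G has no triangles w.h.p.

E[X] ≈ 0.000367; in regime p = Θ(1/n^{3/2}) E[X] tends to 0 (below the triangle threshold p ~ 1/n).


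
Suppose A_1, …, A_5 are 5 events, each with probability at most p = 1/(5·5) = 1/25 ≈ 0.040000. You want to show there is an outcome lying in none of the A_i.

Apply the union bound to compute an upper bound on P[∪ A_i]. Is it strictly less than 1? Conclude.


Union bound: P[∪_{i=1}^{5} A_i] ≤ Σ_i P[A_i] ≤ 5·p = 5·(1/25) = 1/5.
Numerically: 1/5 ≈ 0.200000.
Is 1/5 < 1? YES.
Since P[∪ A_i] ≤ 1/5 < 1, the complement has P[∩ A_i^c] ≥ 1 − 1/5 = 4/5 > 0, so some outcome avoids every A_i.

5·p = 1/5 ≈ 0.200000; existence CERTIFIED by the union bound.


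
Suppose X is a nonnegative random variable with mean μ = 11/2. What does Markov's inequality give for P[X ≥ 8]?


μ = E[X] = 11/2, a = 8.
Markov: P[X ≥ 8] ≤ μ/a = (11/2)/8 = 11/16.
Numerically: ≈ 0.687500.
(Since a = 8 > μ = 5.500000, the bound 11/16 is < 1 and informative.)

P[X ≥ 8] ≤ 11/16 ≈ 0.687500.


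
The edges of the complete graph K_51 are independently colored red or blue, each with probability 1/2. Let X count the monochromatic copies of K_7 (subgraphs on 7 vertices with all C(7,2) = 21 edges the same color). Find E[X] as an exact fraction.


Let X = Σ_S X_S over the C(51, 7) = 115775100 subsets S of size 7, where X_S = 1 if the K_7 on S is monochromatic.
For a fixed S, the K_7 on S has C(7, 2) = 21 edges. P[all 21 edges red] = (1/2)^21, and likewise for blue, so P[monochromatic] = 2·(1/2)^21 = 2^{1 − 21} = 1/1048576.
By linearity of expectation: E[X] = C(51, 7) · 2^{1 − 21} = 115775100 · 1/1048576 = 28943775/262144.
Numerically: E[X] ≈ 110.411739.

E[X] = C(51,7)·2^(1−C(7,2)) = 28943775/262144 ≈ 110.411739.


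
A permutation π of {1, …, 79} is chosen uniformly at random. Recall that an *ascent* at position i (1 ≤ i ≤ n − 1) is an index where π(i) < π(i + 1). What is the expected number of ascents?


Write X = Σ X_I over i = 1, …, 78, with X_I the indicator of one ascent.
There are 78 indicators.
For each fixed i, the pair (π(i), π(i+1)) is a uniformly random ordered pair of distinct values from {1, …, 79}; by symmetry P[π(i) < π(i+1)] = 1/2.
By linearity: E[X] = 78 · (1/2) = (79 − 1) · (1/2) = 39 ≈ 39.000000.

E[X] = 39 = 39.000000.


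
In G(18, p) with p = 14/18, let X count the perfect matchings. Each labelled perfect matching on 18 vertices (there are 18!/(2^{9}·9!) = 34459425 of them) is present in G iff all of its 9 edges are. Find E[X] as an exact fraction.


K_18 has 18!/(2^{9}·9!) = 34459425 labelled perfect matchings.
For each such perfect matching H, let X_H = 1 if all 9 edges of H are present in G. Then P[X_H = 1] = p^{9} = (7/9)^{9} = 40353607/387420489.
Summing the indicators: E[X] = Σ_H E[X_H] = 34459425 · p^{9} = 34459425 · 40353607/387420489 = 17167433257975/4782969.
Numerically: E[X] ≈ 3.5893e+06.

E[X] = 34459425 · (7/9)^{9} = 17167433257975/4782969 ≈ 3.5893e+06.


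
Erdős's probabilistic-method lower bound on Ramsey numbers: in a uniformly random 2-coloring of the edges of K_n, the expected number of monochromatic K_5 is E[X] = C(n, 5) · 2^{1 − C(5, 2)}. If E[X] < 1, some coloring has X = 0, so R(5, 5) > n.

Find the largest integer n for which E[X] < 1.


We need C(n, 5) · 2^{1 − 10} < 1, i.e. C(n, 5) < 2^{10 − 1} = 512.
Check values of n near the boundary:
  n = 5: C(5, 5) = 1; 1 < 512? YES
  n = 6: C(6, 5) = 6; 6 < 512? YES
  n = 7: C(7, 5) = 21; 21 < 512? YES
  n = 8: C(8, 5) = 56; 56 < 512? YES
  n = 9: C(9, 5) = 126; 126 < 512? YES
  n = 10: C(10, 5) = 252; 252 < 512? YES
  n = 11: C(11, 5) = 462; 462 < 512? YES
  n = 12: C(12, 5) = 792; 792 < 512? NO
  n = 13: C(13, 5) = 1287; 1287 < 512? NO
  n = 14: C(14, 5) = 2002; 2002 < 512? NO
The largest n with C(n, 5) < 512 is n = 11 (where E[X] = 231/256 ≈ 0.9023). Hence R(5, 5) > 11, i.e. R(5, 5) ≥ 12.

Largest n = 11; hence R(5, 5) > 11.


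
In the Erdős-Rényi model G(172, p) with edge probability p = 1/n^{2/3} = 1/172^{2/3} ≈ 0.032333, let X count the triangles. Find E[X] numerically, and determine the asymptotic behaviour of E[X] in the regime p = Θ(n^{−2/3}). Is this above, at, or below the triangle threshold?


Number of potential triangles: C(172, 3) = 833340.
Each occurs with probability p³ ≈ (0.032333)³ ≈ 3.3802055e-05.
By linearity: E[X] = C(172, 3)·p³ ≈ 833340 · 3.3802055e-05 ≈ 28.16860.
Since α = 2/3 < 1, p = c/n^{2/3} ≫ 1/n is above the triangle threshold p ~ 1/n. Asymptotically E[X] ~ (c³/6)·n^{3(1−α)} = (1³/6)·n^{1} → ∞; triangles are abundant w.h.p.

E[X] ≈ 28.16860; in regime p = Θ(1/n^{2/3}) E[X] diverges (above the triangle threshold p ~ 1/n).


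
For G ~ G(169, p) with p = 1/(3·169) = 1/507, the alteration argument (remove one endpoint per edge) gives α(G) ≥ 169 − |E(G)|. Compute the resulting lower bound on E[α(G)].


E[|E(G)|] = C(169, 2)·p = 14196 · (1/507) = 28.
E[α(G)] ≥ n − E[|E(G)|] = 169 − 28 = 141.
Numerically: ≈ 141.0000.
(This is only a lower bound; the true E[α(G)] may be larger.)

E[α(G)] ≥ 141 ≈ 141.0000.


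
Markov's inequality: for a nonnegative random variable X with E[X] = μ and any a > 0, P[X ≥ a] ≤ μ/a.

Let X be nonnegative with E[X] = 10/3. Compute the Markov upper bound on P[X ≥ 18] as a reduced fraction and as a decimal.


μ = E[X] = 10/3, a = 18.
Markov: P[X ≥ 18] ≤ μ/a = (10/3)/18 = 5/27.
Numerically: ≈ 0.185.
(Since a = 18 > μ = 3.333, the bound 5/27 is < 1 and informative.)

P[X ≥ 18] ≤ 5/27 ≈ 0.185.


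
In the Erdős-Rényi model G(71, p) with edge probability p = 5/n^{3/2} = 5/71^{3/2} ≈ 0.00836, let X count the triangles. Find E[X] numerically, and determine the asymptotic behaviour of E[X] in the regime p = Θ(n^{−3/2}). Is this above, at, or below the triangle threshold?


Number of potential triangles: C(71, 3) = 57155.
Each occurs with probability p³ ≈ (0.00836)³ ≈ 5.83778e-07.
By linearity: E[X] = C(71, 3)·p³ ≈ 57155 · 5.83778e-07 ≈ 0.033.
Since α = 3/2 > 1, p = c/n^{3/2} = o(1/n) is below the triangle threshold p ~ 1/n. Asymptotically E[X] ~ (c³/6)·n^{3(1−α)} = (5³/6)·n^{-1.5} → 0, so by Markov's inequality G has no triangles w.h.p.

E[X] ≈ 0.033; in regime p = Θ(1/n^{3/2}) E[X] tends to 0 (below the triangle threshold p ~ 1/n).


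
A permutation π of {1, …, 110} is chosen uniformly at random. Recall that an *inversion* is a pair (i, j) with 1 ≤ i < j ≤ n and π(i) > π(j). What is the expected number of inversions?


Write X = Σ X_I over the C(110, 2) = 5995 pairs i < j, with X_I the indicator of one inversion.
There are 5995 indicators.
For each fixed pair i < j, the values π(i) and π(j) are two distinct elements of {1, …, 110} in uniformly random order; by symmetry P[π(i) > π(j)] = 1/2.
By linearity: E[X] = 5995 · (1/2) = C(110, 2) · (1/2) = 5995/2 = 5995/2 ≈ 2997.500000.

E[X] = 5995/2 = 2997.500000.


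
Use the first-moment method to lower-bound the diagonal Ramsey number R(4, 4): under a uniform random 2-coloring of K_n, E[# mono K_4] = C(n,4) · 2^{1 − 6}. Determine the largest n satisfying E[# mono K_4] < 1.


We need C(n, 4) · 2^{1 − 6} < 1, i.e. C(n, 4) < 2^{6 − 1} = 32.
Check values of n near the boundary:
  n = 4: C(4, 4) = 1; 1 < 32? YES
  n = 5: C(5, 4) = 5; 5 < 32? YES
  n = 6: C(6, 4) = 15; 15 < 32? YES
  n = 7: C(7, 4) = 35; 35 < 32? NO
The largest n with C(n, 4) < 32 is n = 6 (where E[X] = 15/32 ≈ 0.468750). Hence R(4, 4) > 6, i.e. R(4, 4) ≥ 7.

Largest n = 6; hence R(4, 4) > 6.
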